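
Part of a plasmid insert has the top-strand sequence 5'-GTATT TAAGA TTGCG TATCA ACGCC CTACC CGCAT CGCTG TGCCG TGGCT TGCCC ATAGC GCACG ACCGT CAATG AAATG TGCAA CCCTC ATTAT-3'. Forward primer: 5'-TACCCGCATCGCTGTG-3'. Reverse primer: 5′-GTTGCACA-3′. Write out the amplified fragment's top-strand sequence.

5'-TACCCGCATCGCTGTGCCGTGGCTTGCCCATAGCGCACGACCGTCAATGAAATGTGCAAC-3'

Scanning the template, TACCCGCATCGCTGTG occurs at positions 27–42; this primer anneals to the bottom strand there with its 3' end pointing downstream.
Taking the reverse complement of GTTGCACA gives TGTGCAAC, found at positions 79–86 on the template; the primer anneals here to the top strand with its 3' end pointing upstream.
The product is the template from position 27 through 86 (60 bp).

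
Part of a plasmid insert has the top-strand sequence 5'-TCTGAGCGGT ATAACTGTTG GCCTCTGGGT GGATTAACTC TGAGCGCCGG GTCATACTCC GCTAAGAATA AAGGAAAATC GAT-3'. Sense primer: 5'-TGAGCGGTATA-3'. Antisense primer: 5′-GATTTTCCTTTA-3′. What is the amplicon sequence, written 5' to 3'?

The forward primer matches the template at positions 3–13.
Taking the reverse complement of GATTTTCCTTTA gives TAAAGGAAAATC, found at positions 69–80 on the template; the primer anneals here to the top strand with its 3' end pointing upstream.
The product is the template from position 3 through 80 (78 bp).

5'-TGAGCGGTATAACTGTTGGCCTCTGGGTGGATTAACTCTGAGCGCCGGGTCATACTCCGCTAAGAATAAAGGAAAATC-3'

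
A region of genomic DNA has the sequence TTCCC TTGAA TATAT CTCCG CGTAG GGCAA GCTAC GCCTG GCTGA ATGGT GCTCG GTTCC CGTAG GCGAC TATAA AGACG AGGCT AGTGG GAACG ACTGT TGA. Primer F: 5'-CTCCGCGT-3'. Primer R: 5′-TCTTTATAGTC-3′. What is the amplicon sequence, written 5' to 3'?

Forward primer CTCCGCGT is found on the top strand at positions 16–23.
Reverse complement of the reverse primer: GACTATAAAGA. This occurs on the top strand at positions 68–78.
The product is the template from position 16 through 78 (63 bp).

5'-CTCCGCGTAGGGCAAGCTACGCCTGGCTGAATGGTGCTCGGTTCCCGTAGGCGACTATAAAGA-3'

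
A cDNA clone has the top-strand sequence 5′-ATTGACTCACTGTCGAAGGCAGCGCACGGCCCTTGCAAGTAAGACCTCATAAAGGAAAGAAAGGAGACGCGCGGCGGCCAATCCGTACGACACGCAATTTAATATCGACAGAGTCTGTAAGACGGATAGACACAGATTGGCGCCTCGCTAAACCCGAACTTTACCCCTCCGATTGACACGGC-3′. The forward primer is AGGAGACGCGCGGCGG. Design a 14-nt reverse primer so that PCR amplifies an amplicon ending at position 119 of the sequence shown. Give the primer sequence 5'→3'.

The forward primer binds at positions 62–77; the product's 3' end on the top strand is position 119.
The reverse primer anneals to the top strand over positions 106–119, i.e. to CGACAGAGTCTGTA.
Its sequence written 5'→3' is the reverse complement: TACAGACTCTGTCG.

5'-TACAGACTCTGTCG-3'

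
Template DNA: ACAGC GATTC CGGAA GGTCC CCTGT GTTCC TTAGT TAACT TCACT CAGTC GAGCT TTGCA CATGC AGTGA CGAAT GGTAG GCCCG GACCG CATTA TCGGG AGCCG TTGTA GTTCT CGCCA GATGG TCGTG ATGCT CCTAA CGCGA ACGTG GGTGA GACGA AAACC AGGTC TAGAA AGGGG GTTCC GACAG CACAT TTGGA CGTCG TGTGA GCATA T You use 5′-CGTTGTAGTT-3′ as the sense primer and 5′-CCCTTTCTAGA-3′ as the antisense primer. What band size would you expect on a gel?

76 bp

Scanning the template, CGTTGTAGTT occurs at positions 104–113; this primer anneals to the bottom strand there with its 3' end pointing downstream.
Taking the reverse complement of CCCTTTCTAGA gives TCTAGAAAGGG, found at positions 169–179 on the template; the primer anneals here to the top strand with its 3' end pointing upstream.
The product runs from position 104 to position 179, so its length is 179 − 104 + 1 = 76 bp.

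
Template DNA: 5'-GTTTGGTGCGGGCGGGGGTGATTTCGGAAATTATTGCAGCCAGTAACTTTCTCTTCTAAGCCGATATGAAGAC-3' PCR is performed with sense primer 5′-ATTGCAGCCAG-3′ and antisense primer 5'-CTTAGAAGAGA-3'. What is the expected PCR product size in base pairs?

28 bp

The forward primer matches the template at positions 33–43.
Reverse complement of the reverse primer: TCTCTTCTAAG. This occurs on the top strand at positions 50–60.
The product runs from position 33 to position 60, so its length is 60 − 33 + 1 = 28 bp.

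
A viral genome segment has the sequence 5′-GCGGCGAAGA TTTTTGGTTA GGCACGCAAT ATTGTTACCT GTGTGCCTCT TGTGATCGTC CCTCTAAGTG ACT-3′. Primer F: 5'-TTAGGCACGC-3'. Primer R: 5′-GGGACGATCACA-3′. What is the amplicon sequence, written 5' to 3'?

5'-TTAGGCACGCAATATTGTTACCTGTGTGCCTCTTGTGATCGTCCC-3'

The forward primer matches the template at positions 18–27.
Taking the reverse complement of GGGACGATCACA gives TGTGATCGTCCC, found at positions 51–62 on the template; the primer anneals here to the top strand with its 3' end pointing upstream.
The product is the template from position 18 through 62 (45 bp).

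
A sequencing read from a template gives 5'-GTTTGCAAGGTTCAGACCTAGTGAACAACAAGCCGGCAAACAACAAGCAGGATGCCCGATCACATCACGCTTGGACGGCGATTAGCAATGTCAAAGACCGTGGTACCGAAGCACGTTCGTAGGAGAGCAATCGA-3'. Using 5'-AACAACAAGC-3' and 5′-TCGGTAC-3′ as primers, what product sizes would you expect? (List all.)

The forward primer AACAACAAGC matches the top strand at positions 24–33, 39–48.
The reverse primer's reverse complement is GTACCGA, matching at positions 103–109.
Each forward site pairs with the reverse site to give a product ending at position 109: sizes 86, 71 bp.

86 bp, 71 bp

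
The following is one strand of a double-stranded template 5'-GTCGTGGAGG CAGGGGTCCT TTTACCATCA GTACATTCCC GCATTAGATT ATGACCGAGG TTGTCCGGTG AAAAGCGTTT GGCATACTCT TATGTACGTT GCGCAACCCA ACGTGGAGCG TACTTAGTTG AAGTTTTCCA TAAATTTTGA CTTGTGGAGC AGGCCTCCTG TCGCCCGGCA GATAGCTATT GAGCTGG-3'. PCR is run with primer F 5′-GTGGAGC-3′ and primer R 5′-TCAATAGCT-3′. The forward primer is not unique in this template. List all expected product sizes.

The forward primer GTGGAGC matches the top strand at positions 113–119, 154–160.
The reverse primer's reverse complement is AGCTATTGA, matching at positions 184–192.
Each forward site pairs with the reverse site to give a product ending at position 192: sizes 80, 39 bp.

80 bp, 39 bp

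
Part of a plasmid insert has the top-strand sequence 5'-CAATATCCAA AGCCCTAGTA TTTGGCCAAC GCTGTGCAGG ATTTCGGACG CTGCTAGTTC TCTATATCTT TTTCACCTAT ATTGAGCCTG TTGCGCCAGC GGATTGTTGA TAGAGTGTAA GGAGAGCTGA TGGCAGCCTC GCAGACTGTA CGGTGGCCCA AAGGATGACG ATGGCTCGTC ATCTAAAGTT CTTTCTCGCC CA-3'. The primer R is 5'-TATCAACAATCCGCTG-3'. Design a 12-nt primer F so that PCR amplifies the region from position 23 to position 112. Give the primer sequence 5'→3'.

The reverse primer's reverse complement CAGCGGATTGTTGATA matches the template at positions 97–112; the product starts at position 23.
The forward primer is identical to the top strand over positions 23–34: TGGCCAACGCTG.

5'-TGGCCAACGCTG-3'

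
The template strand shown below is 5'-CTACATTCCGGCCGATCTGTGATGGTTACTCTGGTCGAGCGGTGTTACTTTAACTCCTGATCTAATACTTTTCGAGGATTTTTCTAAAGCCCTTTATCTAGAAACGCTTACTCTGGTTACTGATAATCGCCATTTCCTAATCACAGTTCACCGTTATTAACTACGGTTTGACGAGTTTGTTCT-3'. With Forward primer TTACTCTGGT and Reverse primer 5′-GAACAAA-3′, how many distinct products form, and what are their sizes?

The forward primer TTACTCTGGT matches the top strand at positions 26–35, 108–117.
The reverse primer's reverse complement is TTTGTTC, matching at positions 176–182.
Each forward site pairs with the reverse site to give a product ending at position 182: sizes 157, 75 bp.

Two products: 157 bp, 75 bp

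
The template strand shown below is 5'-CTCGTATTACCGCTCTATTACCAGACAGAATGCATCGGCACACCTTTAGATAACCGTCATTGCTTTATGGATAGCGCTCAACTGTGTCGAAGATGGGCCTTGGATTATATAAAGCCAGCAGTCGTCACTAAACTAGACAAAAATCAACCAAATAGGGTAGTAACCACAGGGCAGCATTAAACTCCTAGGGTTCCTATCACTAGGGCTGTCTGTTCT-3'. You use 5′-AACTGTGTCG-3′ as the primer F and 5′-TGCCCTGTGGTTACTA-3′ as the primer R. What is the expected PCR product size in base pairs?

94 bp

The forward primer matches the template at positions 80–89.
Taking the reverse complement of TGCCCTGTGGTTACTA gives TAGTAACCACAGGGCA, found at positions 158–173 on the template; the primer anneals here to the top strand with its 3' end pointing upstream.
Amplicon spans positions 80–173: 94 bp.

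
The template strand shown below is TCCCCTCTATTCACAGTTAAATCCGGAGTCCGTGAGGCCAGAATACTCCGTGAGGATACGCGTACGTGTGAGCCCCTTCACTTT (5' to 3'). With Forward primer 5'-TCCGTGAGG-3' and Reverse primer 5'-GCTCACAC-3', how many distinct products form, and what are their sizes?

The forward primer TCCGTGAGG matches the top strand at positions 29–37, 47–55.
The reverse primer's reverse complement is GTGTGAGC, matching at positions 66–73.
Each forward site pairs with the reverse site to give a product ending at position 73: sizes 45, 27 bp.

Two products: 45 bp, 27 bp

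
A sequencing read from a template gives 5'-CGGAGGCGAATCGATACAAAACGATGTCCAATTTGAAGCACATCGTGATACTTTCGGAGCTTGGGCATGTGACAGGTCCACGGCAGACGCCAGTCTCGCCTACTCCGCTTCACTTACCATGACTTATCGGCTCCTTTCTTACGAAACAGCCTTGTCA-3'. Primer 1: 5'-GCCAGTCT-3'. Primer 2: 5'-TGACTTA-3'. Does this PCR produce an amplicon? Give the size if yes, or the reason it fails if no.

Primer 1 (GCCAGTCT) matches the top strand at positions 89–96 (3' end points downstream).
Primer 2 (TGACTTA) also matches the top strand directly, at positions 120–126 — its reverse complement TAAGTCA is not present.
Both primers anneal to the bottom strand with 3' ends pointing the same way, so neither can prime synthesis back toward the other.

No product — both primers anneal to the same strand and extend in the same direction.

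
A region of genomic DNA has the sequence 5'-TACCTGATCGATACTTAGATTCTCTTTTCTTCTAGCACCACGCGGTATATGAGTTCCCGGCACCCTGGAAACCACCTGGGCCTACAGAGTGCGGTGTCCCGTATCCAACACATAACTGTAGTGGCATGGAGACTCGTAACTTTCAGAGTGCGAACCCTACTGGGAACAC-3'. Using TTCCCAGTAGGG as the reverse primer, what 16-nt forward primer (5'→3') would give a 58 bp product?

5'-CACATAACTGTAGTGG-3'

The reverse primer's reverse complement CCCTACTGGGAA matches the template at positions 155–166, so the product ends at position 166.
A 58 bp product then starts at position 166 − 58 + 1 = 109.
The forward primer is identical to the top strand there: CACATAACTGTAGTGG.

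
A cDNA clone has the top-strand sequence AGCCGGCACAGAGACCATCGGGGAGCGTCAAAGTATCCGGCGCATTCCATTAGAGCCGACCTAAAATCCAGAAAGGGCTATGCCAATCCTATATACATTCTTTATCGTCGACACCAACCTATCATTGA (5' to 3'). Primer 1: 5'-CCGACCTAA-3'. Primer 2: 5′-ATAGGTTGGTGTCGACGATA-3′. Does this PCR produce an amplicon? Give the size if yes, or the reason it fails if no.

Yes — a 67 bp product.

Primer 1 (CCGACCTAA) matches the top strand at positions 56–64; it acts as a forward primer.
Primer 2's reverse complement is TATCGTCGACACCAACCTAT, matching the top strand at positions 103–122; it acts as a reverse primer.
The 3' ends face each other across positions 56–122, giving a 67 bp product.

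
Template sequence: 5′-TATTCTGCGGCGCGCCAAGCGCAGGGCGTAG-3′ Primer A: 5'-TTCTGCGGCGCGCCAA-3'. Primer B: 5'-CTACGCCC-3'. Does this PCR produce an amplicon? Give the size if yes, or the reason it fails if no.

Yes — a 29 bp product.

Primer A (TTCTGCGGCGCGCCAA) matches the top strand at positions 3–18; it acts as a forward primer.
Primer B's reverse complement is GGGCGTAG, matching the top strand at positions 24–31; it acts as a reverse primer.
The 3' ends face each other across positions 3–31, giving a 29 bp product.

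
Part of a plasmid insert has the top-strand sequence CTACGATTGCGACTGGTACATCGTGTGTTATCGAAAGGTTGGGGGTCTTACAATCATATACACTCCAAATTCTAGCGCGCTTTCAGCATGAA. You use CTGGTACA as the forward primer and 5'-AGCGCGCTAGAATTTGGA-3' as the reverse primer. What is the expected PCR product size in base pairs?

Forward primer CTGGTACA is found on the top strand at positions 13–20.
The reverse primer's reverse complement is TCCAAATTCTAGCGCGCT, which matches the template at positions 64–81.
Product length = (reverse-primer end) − (forward-primer start) + 1 = 81 − 13 + 1 = 69 bp.

69 bp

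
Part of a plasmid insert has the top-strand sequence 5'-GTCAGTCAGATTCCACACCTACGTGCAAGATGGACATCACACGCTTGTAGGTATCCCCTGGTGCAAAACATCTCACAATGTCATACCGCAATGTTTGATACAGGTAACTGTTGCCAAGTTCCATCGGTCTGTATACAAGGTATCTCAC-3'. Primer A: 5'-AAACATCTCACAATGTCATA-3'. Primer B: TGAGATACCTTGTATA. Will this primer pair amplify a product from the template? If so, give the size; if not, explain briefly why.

Primer A (AAACATCTCACAATGTCATA) matches the top strand at positions 66–85; it acts as a forward primer.
Primer B's reverse complement is TATACAAGGTATCTCA, matching the top strand at positions 132–147; it acts as a reverse primer.
The 3' ends face each other across positions 66–147, giving an 82 bp product.

Yes — an 82 bp product.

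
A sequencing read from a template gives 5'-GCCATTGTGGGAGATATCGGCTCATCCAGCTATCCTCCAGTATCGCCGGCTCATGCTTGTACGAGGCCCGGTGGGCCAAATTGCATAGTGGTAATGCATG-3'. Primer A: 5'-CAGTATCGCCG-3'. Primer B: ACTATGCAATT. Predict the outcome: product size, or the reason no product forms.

Primer A (CAGTATCGCCG) matches the top strand at positions 38–48; it acts as a forward primer.
Primer B's reverse complement is AATTGCATAGT, matching the top strand at positions 79–89; it acts as a reverse primer.
The 3' ends face each other across positions 38–89, giving a 52 bp product.

Yes — a 52 bp product.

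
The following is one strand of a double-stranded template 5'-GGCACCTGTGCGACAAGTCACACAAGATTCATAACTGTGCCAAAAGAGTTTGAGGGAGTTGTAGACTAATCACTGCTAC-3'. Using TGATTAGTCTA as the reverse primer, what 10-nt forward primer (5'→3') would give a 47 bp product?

5'-GATTCATAAC-3'

The reverse primer's reverse complement TAGACTAATCA matches the template at positions 62–72, so the product ends at position 72.
A 47 bp product then starts at position 72 − 47 + 1 = 26.
The forward primer is identical to the top strand there: GATTCATAAC.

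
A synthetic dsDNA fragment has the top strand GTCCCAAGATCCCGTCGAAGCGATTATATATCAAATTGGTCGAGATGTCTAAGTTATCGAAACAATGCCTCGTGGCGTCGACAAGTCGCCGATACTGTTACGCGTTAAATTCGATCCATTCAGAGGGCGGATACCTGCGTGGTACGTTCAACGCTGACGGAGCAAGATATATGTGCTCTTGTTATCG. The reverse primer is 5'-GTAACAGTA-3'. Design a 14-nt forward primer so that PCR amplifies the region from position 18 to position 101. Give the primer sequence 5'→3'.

5'-AAGCGATTATATAT-3'

The reverse primer's reverse complement TACTGTTAC matches the template at positions 93–101; the product starts at position 18.
The forward primer is identical to the top strand over positions 18–31: AAGCGATTATATAT.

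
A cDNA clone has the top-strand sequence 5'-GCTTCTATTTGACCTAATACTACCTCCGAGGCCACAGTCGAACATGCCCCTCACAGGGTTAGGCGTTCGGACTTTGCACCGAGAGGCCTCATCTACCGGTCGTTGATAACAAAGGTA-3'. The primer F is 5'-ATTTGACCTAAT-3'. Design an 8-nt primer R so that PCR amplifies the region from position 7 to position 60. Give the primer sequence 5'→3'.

The product's 3' end on the top strand is position 60.
The reverse primer anneals to the top strand over positions 53–60, i.e. to ACAGGGTT.
Its sequence written 5'→3' is the reverse complement: AACCCTGT.

5'-AACCCTGT-3'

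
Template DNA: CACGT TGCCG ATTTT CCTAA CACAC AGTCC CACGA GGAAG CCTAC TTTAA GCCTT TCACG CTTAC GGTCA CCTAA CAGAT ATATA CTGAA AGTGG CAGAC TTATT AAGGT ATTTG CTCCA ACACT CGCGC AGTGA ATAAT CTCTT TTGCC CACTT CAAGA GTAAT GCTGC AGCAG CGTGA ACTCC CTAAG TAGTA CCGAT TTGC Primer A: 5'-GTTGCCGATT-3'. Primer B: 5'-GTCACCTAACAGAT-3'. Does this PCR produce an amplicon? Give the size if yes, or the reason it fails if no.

No product — both primers anneal to the same strand and extend in the same direction.

Primer A (GTTGCCGATT) matches the top strand at positions 4–13 (3' end points downstream).
Primer B (GTCACCTAACAGAT) also matches the top strand directly, at positions 67–80 — its reverse complement ATCTGTTAGGTGAC is not present.
Both primers anneal to the bottom strand with 3' ends pointing the same way, so neither can prime synthesis back toward the other.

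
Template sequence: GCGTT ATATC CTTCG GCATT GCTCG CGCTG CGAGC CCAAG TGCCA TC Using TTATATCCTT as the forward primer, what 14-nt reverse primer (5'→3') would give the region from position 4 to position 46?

5'-ATGGCACTTGGGCT-3'

The product's 3' end on the top strand is position 46.
The reverse primer anneals to the top strand over positions 33–46, i.e. to AGCCCAAGTGCCAT.
Its sequence written 5'→3' is the reverse complement: ATGGCACTTGGGCT.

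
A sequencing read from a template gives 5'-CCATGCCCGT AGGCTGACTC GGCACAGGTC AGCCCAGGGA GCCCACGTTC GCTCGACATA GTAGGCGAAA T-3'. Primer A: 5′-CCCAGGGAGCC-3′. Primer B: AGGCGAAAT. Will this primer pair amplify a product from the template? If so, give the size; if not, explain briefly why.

No product — both primers anneal to the same strand and extend in the same direction.

Primer A (CCCAGGGAGCC) matches the top strand at positions 33–43 (3' end points downstream).
Primer B (AGGCGAAAT) also matches the top strand directly, at positions 63–71 — its reverse complement ATTTCGCCT is not present.
Both primers anneal to the bottom strand with 3' ends pointing the same way, so neither can prime synthesis back toward the other.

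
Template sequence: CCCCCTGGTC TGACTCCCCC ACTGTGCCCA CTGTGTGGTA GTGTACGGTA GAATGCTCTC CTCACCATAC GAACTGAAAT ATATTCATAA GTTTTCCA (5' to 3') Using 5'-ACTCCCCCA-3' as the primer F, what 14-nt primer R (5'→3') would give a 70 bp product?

The forward primer binds at positions 13–21, so a 70 bp product ends at position 13 + 70 − 1 = 82.
The reverse primer anneals to the top strand over positions 69–82, i.e. to ACGAACTGAAATAT.
Its sequence written 5'→3' is the reverse complement: ATATTTCAGTTCGT.

5'-ATATTTCAGTTCGT-3'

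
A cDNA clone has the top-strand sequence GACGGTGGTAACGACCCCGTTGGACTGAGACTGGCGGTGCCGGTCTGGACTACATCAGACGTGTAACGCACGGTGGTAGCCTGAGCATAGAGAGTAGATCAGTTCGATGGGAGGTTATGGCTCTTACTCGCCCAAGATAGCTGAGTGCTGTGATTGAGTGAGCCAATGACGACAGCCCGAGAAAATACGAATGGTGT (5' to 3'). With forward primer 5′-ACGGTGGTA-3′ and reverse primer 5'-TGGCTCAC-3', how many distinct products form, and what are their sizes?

Two products: 164 bp, 96 bp

The forward primer ACGGTGGTA matches the top strand at positions 2–10, 70–78.
The reverse primer's reverse complement is GTGAGCCA, matching at positions 158–165.
Each forward site pairs with the reverse site to give a product ending at position 165: sizes 164, 96 bp.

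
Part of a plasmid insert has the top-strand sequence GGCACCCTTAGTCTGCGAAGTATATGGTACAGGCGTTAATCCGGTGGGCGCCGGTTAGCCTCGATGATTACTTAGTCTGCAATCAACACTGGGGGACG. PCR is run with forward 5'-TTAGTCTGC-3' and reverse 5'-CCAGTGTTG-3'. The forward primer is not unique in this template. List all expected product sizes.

The forward primer TTAGTCTGC matches the top strand at positions 8–16, 72–80.
The reverse primer's reverse complement is CAACACTGG, matching at positions 84–92.
Each forward site pairs with the reverse site to give a product ending at position 92: sizes 85, 21 bp.

85 bp, 21 bp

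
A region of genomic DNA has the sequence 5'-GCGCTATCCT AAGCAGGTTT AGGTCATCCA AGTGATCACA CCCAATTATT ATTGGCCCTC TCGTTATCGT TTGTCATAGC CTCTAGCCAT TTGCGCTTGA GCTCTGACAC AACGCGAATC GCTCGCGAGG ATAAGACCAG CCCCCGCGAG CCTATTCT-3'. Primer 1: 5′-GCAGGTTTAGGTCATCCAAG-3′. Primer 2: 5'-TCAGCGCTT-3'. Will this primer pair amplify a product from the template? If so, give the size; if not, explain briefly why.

Primer 2 (TCAGCGCTT) does not match the top strand, and its reverse complement AAGCGCTGA does not match either.
With no annealing site for primer 2, no amplification occurs.

No product — primer 2 has no binding site in the template.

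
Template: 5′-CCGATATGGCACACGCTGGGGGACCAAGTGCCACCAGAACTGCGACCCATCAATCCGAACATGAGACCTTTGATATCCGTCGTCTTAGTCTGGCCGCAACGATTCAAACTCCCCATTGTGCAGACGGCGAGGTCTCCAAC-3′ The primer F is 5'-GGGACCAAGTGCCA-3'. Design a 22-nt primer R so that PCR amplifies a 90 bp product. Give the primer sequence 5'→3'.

5'-GTTTGAATCGTTGCGGCCAGAC-3'

The forward primer binds at positions 20–33, so a 90 bp product ends at position 20 + 90 − 1 = 109.
The reverse primer anneals to the top strand over positions 88–109, i.e. to GTCTGGCCGCAACGATTCAAAC.
Its sequence written 5'→3' is the reverse complement: GTTTGAATCGTTGCGGCCAGAC.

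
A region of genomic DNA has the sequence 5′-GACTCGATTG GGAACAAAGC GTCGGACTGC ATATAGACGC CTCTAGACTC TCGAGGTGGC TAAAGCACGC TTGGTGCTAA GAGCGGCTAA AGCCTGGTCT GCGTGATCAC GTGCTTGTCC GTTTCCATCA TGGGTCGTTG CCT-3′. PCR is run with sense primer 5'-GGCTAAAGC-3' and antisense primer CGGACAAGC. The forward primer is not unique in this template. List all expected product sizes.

64 bp, 37 bp

The forward primer GGCTAAAGC matches the top strand at positions 58–66, 85–93.
The reverse primer's reverse complement is GCTTGTCCG, matching at positions 113–121.
Each forward site pairs with the reverse site to give a product ending at position 121: sizes 64, 37 bp.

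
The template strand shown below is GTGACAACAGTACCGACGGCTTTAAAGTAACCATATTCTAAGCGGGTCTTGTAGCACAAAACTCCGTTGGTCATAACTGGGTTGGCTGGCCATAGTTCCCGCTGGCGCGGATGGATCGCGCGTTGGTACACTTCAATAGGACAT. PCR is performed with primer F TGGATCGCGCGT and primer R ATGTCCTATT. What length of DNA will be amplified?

Forward primer TGGATCGCGCGT is found on the top strand at positions 112–123.
The reverse primer's reverse complement is AATAGGACAT, which matches the template at positions 135–144.
The product runs from position 112 to position 144, so its length is 144 − 112 + 1 = 33 bp.

33 bp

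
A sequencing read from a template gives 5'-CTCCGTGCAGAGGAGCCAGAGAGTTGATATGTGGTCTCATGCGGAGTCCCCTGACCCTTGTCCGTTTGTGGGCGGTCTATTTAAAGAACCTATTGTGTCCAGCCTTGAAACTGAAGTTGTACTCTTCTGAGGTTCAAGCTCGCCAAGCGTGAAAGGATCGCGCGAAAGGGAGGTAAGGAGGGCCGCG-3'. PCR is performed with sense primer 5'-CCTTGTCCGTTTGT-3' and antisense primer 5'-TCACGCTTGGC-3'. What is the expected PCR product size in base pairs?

97 bp

Scanning the template, CCTTGTCCGTTTGT occurs at positions 56–69; this primer anneals to the bottom strand there with its 3' end pointing downstream.
The reverse primer's reverse complement is GCCAAGCGTGA, which matches the template at positions 142–152.
The product runs from position 56 to position 152, so its length is 152 − 56 + 1 = 97 bp.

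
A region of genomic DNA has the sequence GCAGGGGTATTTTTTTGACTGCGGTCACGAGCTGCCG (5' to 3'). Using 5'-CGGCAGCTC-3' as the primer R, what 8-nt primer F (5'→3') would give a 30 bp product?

5'-TATTTTTT-3'

The reverse primer's reverse complement GAGCTGCCG matches the template at positions 29–37, so the product ends at position 37.
A 30 bp product then starts at position 37 − 30 + 1 = 8.
The forward primer is identical to the top strand there: TATTTTTT.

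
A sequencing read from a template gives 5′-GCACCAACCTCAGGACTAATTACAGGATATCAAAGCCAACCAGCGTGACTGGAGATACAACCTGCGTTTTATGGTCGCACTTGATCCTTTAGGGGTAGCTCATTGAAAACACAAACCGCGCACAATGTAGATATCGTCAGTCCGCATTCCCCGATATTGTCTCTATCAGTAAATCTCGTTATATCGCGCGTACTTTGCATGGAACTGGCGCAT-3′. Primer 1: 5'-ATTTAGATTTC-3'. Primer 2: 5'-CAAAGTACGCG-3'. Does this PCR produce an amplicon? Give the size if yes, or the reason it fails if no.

Primer 1 (ATTTAGATTTC) does not match the top strand, and its reverse complement GAAATCTAAAT does not match either.
With no annealing site for primer 1, no amplification occurs.

No product — primer 1 has no binding site in the template.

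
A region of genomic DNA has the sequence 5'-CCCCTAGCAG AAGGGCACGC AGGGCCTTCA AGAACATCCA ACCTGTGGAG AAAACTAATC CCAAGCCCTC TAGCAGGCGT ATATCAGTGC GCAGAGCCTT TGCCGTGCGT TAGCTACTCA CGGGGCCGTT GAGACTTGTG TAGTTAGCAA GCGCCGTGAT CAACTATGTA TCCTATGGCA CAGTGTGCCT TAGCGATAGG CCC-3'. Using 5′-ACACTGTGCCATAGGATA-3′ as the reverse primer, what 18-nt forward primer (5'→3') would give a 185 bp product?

5'-CCCTAGCAGAAGGGCACG-3'

The reverse primer's reverse complement TATCCTATGGCACAGTGT matches the template at positions 169–186, so the product ends at position 186.
A 185 bp product then starts at position 186 − 185 + 1 = 2.
The forward primer is identical to the top strand there: CCCTAGCAGAAGGGCACG.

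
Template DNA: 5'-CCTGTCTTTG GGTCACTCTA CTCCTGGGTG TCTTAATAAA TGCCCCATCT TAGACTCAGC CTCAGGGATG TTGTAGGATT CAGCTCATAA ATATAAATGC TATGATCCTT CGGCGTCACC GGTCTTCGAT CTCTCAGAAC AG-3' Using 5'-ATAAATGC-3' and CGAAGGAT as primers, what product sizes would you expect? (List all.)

77 bp, 20 bp

The forward primer ATAAATGC matches the top strand at positions 36–43, 93–100.
The reverse primer's reverse complement is ATCCTTCG, matching at positions 105–112.
Each forward site pairs with the reverse site to give a product ending at position 112: sizes 77, 20 bp.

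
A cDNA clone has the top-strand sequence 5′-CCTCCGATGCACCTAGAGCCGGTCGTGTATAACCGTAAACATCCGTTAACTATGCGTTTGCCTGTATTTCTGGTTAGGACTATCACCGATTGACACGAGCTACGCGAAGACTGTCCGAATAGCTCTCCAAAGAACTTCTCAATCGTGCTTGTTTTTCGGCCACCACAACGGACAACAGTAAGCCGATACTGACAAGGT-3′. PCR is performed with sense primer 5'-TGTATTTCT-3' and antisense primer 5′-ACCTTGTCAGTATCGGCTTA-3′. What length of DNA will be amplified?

Scanning the template, TGTATTTCT occurs at positions 63–71; this primer anneals to the bottom strand there with its 3' end pointing downstream.
The reverse primer's reverse complement is TAAGCCGATACTGACAAGGT, which matches the template at positions 179–198.
Product length = (reverse-primer end) − (forward-primer start) + 1 = 198 − 63 + 1 = 136 bp.

136 bp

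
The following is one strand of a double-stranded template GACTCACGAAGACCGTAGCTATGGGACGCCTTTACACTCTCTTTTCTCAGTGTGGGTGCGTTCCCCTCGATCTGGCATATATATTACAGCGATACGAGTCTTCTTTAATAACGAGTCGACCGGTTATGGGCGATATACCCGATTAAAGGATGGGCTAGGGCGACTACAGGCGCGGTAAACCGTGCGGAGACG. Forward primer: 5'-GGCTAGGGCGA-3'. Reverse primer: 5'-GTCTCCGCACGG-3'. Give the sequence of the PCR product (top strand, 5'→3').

The forward primer matches the template at positions 153–163.
Taking the reverse complement of GTCTCCGCACGG gives CCGTGCGGAGAC, found at positions 180–191 on the template; the primer anneals here to the top strand with its 3' end pointing upstream.
The product is the template from position 153 through 191 (39 bp).

5'-GGCTAGGGCGACTACAGGCGCGGTAAACCGTGCGGAGAC-3'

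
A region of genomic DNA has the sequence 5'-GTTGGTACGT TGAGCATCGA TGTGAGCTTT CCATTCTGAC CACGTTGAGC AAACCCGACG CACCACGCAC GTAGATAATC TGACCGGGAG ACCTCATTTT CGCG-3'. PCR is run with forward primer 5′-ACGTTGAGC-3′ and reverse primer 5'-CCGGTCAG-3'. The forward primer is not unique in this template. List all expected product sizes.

81 bp, 46 bp

The forward primer ACGTTGAGC matches the top strand at positions 7–15, 42–50.
The reverse primer's reverse complement is CTGACCGG, matching at positions 80–87.
Each forward site pairs with the reverse site to give a product ending at position 87: sizes 81, 46 bp.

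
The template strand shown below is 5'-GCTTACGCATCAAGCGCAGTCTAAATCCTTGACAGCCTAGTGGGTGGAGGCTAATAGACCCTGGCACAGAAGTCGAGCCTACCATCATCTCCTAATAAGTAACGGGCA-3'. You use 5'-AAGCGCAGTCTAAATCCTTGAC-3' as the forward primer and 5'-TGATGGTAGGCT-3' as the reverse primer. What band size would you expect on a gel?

76 bp

Scanning the template, AAGCGCAGTCTAAATCCTTGAC occurs at positions 12–33; this primer anneals to the bottom strand there with its 3' end pointing downstream.
Taking the reverse complement of TGATGGTAGGCT gives AGCCTACCATCA, found at positions 76–87 on the template; the primer anneals here to the top strand with its 3' end pointing upstream.
Amplicon spans positions 12–87: 76 bp.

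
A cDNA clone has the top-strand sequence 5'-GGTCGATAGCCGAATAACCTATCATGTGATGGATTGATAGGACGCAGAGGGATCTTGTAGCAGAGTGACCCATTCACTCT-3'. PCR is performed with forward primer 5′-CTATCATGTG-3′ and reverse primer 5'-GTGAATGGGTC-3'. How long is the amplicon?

59 bp

Scanning the template, CTATCATGTG occurs at positions 19–28; this primer anneals to the bottom strand there with its 3' end pointing downstream.
Reverse complement of the reverse primer: GACCCATTCAC. This occurs on the top strand at positions 67–77.
The product runs from position 19 to position 77, so its length is 77 − 19 + 1 = 59 bp.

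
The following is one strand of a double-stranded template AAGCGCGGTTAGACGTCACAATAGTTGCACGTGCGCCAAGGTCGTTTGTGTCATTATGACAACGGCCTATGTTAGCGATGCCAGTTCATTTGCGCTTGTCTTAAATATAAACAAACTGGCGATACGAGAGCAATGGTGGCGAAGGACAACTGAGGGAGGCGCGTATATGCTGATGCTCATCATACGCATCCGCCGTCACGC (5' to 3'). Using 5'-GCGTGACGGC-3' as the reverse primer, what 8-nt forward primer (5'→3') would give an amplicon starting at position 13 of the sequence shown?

The reverse primer's reverse complement GCCGTCACGC matches the template at positions 192–201; the product starts at position 13.
The forward primer is identical to the top strand over positions 13–20: ACGTCACA.

5'-ACGTCACA-3'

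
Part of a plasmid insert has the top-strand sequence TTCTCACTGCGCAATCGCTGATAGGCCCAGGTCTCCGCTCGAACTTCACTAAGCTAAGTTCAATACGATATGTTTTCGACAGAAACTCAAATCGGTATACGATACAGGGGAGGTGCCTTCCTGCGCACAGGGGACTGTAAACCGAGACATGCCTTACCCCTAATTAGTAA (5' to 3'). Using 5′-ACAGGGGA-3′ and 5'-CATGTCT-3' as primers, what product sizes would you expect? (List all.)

48 bp, 25 bp

The forward primer ACAGGGGA matches the top strand at positions 104–111, 127–134.
The reverse primer's reverse complement is AGACATG, matching at positions 145–151.
Each forward site pairs with the reverse site to give a product ending at position 151: sizes 48, 25 bp.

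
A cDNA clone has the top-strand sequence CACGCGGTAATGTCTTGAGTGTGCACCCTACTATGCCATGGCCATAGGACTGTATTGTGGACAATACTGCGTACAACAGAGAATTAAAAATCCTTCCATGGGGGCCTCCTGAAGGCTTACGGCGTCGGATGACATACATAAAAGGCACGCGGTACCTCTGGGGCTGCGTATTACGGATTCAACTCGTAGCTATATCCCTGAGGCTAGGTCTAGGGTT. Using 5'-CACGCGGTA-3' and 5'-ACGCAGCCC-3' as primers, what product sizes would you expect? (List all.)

169 bp, 24 bp

The forward primer CACGCGGTA matches the top strand at positions 1–9, 146–154.
The reverse primer's reverse complement is GGGCTGCGT, matching at positions 161–169.
Each forward site pairs with the reverse site to give a product ending at position 169: sizes 169, 24 bp.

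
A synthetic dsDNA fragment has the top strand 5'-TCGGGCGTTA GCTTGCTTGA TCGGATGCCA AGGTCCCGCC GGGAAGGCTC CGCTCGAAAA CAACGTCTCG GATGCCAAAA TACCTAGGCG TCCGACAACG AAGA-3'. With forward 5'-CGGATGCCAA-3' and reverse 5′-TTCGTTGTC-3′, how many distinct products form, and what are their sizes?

Two products: 81 bp, 34 bp

The forward primer CGGATGCCAA matches the top strand at positions 22–31, 69–78.
The reverse primer's reverse complement is GACAACGAA, matching at positions 94–102.
Each forward site pairs with the reverse site to give a product ending at position 102: sizes 81, 34 bp.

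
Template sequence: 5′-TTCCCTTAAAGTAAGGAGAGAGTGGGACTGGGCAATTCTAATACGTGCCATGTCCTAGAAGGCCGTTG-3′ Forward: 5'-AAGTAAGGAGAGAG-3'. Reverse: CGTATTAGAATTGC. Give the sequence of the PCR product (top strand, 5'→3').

Scanning the template, AAGTAAGGAGAGAG occurs at positions 9–22; this primer anneals to the bottom strand there with its 3' end pointing downstream.
Reverse complement of the reverse primer: GCAATTCTAATACG. This occurs on the top strand at positions 32–45.
The product is the template from position 9 through 45 (37 bp).

5'-AAGTAAGGAGAGAGTGGGACTGGGCAATTCTAATACG-3'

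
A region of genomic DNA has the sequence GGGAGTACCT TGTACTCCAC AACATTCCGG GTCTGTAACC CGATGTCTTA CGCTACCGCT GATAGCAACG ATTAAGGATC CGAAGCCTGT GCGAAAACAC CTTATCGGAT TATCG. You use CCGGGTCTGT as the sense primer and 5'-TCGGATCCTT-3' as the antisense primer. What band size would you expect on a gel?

Scanning the template, CCGGGTCTGT occurs at positions 27–36; this primer anneals to the bottom strand there with its 3' end pointing downstream.
Reverse complement of the reverse primer: AAGGATCCGA. This occurs on the top strand at positions 74–83.
The product runs from position 27 to position 83, so its length is 83 − 27 + 1 = 57 bp.

57 bp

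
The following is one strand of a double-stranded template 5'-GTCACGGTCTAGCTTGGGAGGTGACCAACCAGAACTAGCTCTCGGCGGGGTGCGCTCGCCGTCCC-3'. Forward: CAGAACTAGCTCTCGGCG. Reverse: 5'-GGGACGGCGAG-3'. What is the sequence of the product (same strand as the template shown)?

The forward primer matches the template at positions 30–47.
The reverse primer's reverse complement is CTCGCCGTCCC, which matches the template at positions 55–65.
The product is the template from position 30 through 65 (36 bp).

5'-CAGAACTAGCTCTCGGCGGGGTGCGCTCGCCGTCCC-3'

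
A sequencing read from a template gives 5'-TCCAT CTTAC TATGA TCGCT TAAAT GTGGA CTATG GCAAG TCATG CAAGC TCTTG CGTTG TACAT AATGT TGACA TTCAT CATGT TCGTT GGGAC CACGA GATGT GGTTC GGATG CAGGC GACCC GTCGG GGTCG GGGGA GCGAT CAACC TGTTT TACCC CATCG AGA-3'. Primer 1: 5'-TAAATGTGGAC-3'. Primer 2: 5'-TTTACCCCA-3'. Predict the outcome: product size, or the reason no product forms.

No product — both primers anneal to the same strand and extend in the same direction.

Primer 1 (TAAATGTGGAC) matches the top strand at positions 21–31 (3' end points downstream).
Primer 2 (TTTACCCCA) also matches the top strand directly, at positions 154–162 — its reverse complement TGGGGTAAA is not present.
Both primers anneal to the bottom strand with 3' ends pointing the same way, so neither can prime synthesis back toward the other.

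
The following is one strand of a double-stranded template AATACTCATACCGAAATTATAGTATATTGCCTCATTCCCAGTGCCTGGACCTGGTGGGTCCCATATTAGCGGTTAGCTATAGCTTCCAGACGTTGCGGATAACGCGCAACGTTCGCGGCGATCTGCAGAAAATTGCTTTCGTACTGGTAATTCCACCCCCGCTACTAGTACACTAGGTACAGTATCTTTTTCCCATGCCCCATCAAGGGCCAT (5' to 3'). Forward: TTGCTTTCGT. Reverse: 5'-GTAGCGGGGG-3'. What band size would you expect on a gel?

33 bp

Forward primer TTGCTTTCGT is found on the top strand at positions 133–142.
The reverse primer's reverse complement is CCCCCGCTAC, which matches the template at positions 156–165.
Product length = (reverse-primer end) − (forward-primer start) + 1 = 165 − 133 + 1 = 33 bp.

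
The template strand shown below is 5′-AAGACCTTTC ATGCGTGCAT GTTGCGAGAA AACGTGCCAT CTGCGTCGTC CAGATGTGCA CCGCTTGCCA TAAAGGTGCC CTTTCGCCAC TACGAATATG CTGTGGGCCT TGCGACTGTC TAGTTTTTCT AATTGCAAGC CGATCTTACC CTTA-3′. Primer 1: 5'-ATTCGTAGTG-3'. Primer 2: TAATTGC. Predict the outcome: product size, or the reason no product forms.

Primer 1 (ATTCGTAGTG) has reverse complement CACTACGAAT, which matches the top strand at positions 88–97; primer 1 anneals to the top strand there with its 3' end pointing upstream toward position 88.
Primer 2 (TAATTGC) matches the top strand directly at positions 130–136; it anneals to the bottom strand with its 3' end pointing downstream toward position 136.
The 3' ends diverge (primer 1 extends toward position 1, primer 2 toward position 154), so the primers never converge on a shared product.

No product — the primers' 3' ends point away from each other.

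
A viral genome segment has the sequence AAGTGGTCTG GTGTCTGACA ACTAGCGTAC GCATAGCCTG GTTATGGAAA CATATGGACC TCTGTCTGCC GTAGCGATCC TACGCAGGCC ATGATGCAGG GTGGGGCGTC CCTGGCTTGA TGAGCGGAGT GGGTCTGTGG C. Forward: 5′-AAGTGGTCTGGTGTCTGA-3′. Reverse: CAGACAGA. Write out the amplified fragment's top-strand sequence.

5'-AAGTGGTCTGGTGTCTGACAACTAGCGTACGCATAGCCTGGTTATGGAAACATATGGACCTCTGTCTG-3'

Scanning the template, AAGTGGTCTGGTGTCTGA occurs at positions 1–18; this primer anneals to the bottom strand there with its 3' end pointing downstream.
The reverse primer's reverse complement is TCTGTCTG, which matches the template at positions 61–68.
The product is the template from position 1 through 68 (68 bp).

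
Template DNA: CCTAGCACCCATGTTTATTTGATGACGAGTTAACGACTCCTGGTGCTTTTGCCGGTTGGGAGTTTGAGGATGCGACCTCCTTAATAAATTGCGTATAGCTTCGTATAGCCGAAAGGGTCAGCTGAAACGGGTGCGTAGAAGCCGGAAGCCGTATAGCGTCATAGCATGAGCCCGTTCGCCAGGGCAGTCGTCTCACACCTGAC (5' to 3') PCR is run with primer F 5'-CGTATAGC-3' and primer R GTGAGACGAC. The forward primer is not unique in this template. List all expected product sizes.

The forward primer CGTATAGC matches the top strand at positions 92–99, 102–109, 150–157.
The reverse primer's reverse complement is GTCGTCTCAC, matching at positions 187–196.
Each forward site pairs with the reverse site to give a product ending at position 196: sizes 105, 95, 47 bp.

105 bp, 95 bp, 47 bp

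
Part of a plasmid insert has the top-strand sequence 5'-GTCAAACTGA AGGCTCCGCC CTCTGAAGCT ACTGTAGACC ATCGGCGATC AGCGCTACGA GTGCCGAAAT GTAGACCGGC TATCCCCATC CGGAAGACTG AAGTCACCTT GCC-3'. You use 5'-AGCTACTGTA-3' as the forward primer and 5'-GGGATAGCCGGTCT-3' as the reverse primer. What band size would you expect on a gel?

60 bp

The forward primer matches the template at positions 27–36.
Taking the reverse complement of GGGATAGCCGGTCT gives AGACCGGCTATCCC, found at positions 73–86 on the template; the primer anneals here to the top strand with its 3' end pointing upstream.
Amplicon spans positions 27–86: 60 bp.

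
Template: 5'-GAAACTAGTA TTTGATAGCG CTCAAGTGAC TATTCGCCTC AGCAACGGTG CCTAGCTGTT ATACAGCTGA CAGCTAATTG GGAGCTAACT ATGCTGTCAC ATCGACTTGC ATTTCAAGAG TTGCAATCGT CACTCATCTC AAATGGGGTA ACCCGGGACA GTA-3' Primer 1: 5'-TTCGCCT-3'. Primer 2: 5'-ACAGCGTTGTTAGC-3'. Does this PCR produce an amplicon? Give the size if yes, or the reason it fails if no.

Primer 2 (ACAGCGTTGTTAGC) does not match the top strand, and its reverse complement GCTAACAACGCTGT does not match either.
With no annealing site for primer 2, no amplification occurs.

No product — primer 2 has no binding site in the template.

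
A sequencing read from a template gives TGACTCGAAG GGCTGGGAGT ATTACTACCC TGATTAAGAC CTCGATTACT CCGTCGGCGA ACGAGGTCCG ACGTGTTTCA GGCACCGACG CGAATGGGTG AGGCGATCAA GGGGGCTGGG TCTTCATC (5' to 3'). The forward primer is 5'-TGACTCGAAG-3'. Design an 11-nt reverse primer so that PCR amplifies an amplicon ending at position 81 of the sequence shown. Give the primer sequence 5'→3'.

5'-CTGAAACACGT-3'

The forward primer binds at positions 1–10; the product's 3' end on the top strand is position 81.
The reverse primer anneals to the top strand over positions 71–81, i.e. to ACGTGTTTCAG.
Its sequence written 5'→3' is the reverse complement: CTGAAACACGT.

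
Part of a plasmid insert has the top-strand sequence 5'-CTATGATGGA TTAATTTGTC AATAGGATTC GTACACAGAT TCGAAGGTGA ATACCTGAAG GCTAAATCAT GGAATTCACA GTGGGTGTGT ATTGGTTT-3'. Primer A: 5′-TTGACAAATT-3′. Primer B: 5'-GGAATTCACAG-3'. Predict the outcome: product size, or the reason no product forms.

Primer A (TTGACAAATT) has reverse complement AATTTGTCAA, which matches the top strand at positions 13–22; primer A anneals to the top strand there with its 3' end pointing upstream toward position 13.
Primer B (GGAATTCACAG) matches the top strand directly at positions 71–81; it anneals to the bottom strand with its 3' end pointing downstream toward position 81.
The 3' ends diverge (primer A extends toward position 1, primer B toward position 98), so the primers never converge on a shared product.

No product — the primers' 3' ends point away from each other.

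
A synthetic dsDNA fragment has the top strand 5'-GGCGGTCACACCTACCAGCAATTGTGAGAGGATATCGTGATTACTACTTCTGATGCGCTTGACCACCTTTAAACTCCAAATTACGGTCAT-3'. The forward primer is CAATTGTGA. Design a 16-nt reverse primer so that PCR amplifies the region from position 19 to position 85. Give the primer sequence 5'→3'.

The product's 3' end on the top strand is position 85.
The reverse primer anneals to the top strand over positions 70–85, i.e. to TAAACTCCAAATTACG.
Its sequence written 5'→3' is the reverse complement: CGTAATTTGGAGTTTA.

5'-CGTAATTTGGAGTTTA-3'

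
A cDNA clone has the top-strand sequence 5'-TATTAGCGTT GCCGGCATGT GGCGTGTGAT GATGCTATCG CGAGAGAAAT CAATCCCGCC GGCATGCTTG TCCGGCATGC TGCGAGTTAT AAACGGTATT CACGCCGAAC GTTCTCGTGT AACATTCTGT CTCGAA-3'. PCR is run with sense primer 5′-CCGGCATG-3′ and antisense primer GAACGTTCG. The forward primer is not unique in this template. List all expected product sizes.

The forward primer CCGGCATG matches the top strand at positions 12–19, 59–66, 72–79.
The reverse primer's reverse complement is CGAACGTTC, matching at positions 106–114.
Each forward site pairs with the reverse site to give a product ending at position 114: sizes 103, 56, 43 bp.

103 bp, 56 bp, 43 bp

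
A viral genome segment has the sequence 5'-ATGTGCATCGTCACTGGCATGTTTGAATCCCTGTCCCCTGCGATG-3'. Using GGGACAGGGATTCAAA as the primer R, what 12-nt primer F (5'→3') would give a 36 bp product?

5'-TGTGCATCGTCA-3'

The reverse primer's reverse complement TTTGAATCCCTGTCCC matches the template at positions 22–37, so the product ends at position 37.
A 36 bp product then starts at position 37 − 36 + 1 = 2.
The forward primer is identical to the top strand there: TGTGCATCGTCA.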